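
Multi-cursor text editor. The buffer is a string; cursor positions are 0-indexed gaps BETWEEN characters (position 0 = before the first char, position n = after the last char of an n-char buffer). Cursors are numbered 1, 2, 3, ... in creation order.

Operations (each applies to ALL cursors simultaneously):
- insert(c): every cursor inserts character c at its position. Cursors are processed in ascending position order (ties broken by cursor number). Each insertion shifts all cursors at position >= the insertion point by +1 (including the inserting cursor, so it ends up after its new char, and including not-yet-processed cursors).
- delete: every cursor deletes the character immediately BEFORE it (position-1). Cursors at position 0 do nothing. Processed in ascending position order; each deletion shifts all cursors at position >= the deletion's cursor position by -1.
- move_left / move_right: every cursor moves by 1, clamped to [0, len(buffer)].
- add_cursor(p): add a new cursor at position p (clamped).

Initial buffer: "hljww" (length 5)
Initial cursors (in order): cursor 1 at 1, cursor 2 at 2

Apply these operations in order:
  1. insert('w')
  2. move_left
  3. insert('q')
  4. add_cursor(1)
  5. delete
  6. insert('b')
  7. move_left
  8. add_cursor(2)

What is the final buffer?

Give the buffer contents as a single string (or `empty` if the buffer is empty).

Answer: bbwlbwjww

Derivation:
After op 1 (insert('w')): buffer="hwlwjww" (len 7), cursors c1@2 c2@4, authorship .1.2...
After op 2 (move_left): buffer="hwlwjww" (len 7), cursors c1@1 c2@3, authorship .1.2...
After op 3 (insert('q')): buffer="hqwlqwjww" (len 9), cursors c1@2 c2@5, authorship .11.22...
After op 4 (add_cursor(1)): buffer="hqwlqwjww" (len 9), cursors c3@1 c1@2 c2@5, authorship .11.22...
After op 5 (delete): buffer="wlwjww" (len 6), cursors c1@0 c3@0 c2@2, authorship 1.2...
After op 6 (insert('b')): buffer="bbwlbwjww" (len 9), cursors c1@2 c3@2 c2@5, authorship 131.22...
After op 7 (move_left): buffer="bbwlbwjww" (len 9), cursors c1@1 c3@1 c2@4, authorship 131.22...
After op 8 (add_cursor(2)): buffer="bbwlbwjww" (len 9), cursors c1@1 c3@1 c4@2 c2@4, authorship 131.22...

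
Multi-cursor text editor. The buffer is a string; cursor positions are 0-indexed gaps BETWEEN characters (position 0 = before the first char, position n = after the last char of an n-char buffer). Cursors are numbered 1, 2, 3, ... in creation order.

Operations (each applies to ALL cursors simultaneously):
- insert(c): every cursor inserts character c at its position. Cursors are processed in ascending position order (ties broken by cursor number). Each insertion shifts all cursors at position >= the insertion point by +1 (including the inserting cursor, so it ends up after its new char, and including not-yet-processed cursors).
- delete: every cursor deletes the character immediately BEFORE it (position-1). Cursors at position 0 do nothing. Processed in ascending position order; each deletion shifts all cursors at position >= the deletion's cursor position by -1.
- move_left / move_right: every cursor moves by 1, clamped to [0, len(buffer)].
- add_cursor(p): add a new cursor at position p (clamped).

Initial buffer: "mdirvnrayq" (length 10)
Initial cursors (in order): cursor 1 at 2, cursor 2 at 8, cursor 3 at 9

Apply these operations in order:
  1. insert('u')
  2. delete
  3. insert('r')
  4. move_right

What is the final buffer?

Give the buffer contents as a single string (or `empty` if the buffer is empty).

After op 1 (insert('u')): buffer="mduirvnrauyuq" (len 13), cursors c1@3 c2@10 c3@12, authorship ..1......2.3.
After op 2 (delete): buffer="mdirvnrayq" (len 10), cursors c1@2 c2@8 c3@9, authorship ..........
After op 3 (insert('r')): buffer="mdrirvnraryrq" (len 13), cursors c1@3 c2@10 c3@12, authorship ..1......2.3.
After op 4 (move_right): buffer="mdrirvnraryrq" (len 13), cursors c1@4 c2@11 c3@13, authorship ..1......2.3.

Answer: mdrirvnraryrq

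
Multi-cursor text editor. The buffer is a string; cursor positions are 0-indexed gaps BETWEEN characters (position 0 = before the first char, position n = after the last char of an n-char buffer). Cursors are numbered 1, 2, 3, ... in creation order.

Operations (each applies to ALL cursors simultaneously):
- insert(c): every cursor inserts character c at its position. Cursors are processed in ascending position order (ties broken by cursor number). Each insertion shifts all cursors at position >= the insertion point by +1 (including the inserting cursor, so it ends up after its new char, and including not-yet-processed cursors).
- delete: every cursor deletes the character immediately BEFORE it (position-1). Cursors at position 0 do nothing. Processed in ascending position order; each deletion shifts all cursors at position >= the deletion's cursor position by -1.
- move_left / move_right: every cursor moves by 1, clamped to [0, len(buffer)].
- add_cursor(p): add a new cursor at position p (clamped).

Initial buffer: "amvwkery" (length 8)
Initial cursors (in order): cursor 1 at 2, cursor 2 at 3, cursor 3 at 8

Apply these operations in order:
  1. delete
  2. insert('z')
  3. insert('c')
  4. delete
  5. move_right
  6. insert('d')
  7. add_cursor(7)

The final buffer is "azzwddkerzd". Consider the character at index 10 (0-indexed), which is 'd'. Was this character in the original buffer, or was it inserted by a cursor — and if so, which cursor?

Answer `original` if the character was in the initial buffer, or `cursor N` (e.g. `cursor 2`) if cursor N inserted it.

After op 1 (delete): buffer="awker" (len 5), cursors c1@1 c2@1 c3@5, authorship .....
After op 2 (insert('z')): buffer="azzwkerz" (len 8), cursors c1@3 c2@3 c3@8, authorship .12....3
After op 3 (insert('c')): buffer="azzccwkerzc" (len 11), cursors c1@5 c2@5 c3@11, authorship .1212....33
After op 4 (delete): buffer="azzwkerz" (len 8), cursors c1@3 c2@3 c3@8, authorship .12....3
After op 5 (move_right): buffer="azzwkerz" (len 8), cursors c1@4 c2@4 c3@8, authorship .12....3
After op 6 (insert('d')): buffer="azzwddkerzd" (len 11), cursors c1@6 c2@6 c3@11, authorship .12.12...33
After op 7 (add_cursor(7)): buffer="azzwddkerzd" (len 11), cursors c1@6 c2@6 c4@7 c3@11, authorship .12.12...33
Authorship (.=original, N=cursor N): . 1 2 . 1 2 . . . 3 3
Index 10: author = 3

Answer: cursor 3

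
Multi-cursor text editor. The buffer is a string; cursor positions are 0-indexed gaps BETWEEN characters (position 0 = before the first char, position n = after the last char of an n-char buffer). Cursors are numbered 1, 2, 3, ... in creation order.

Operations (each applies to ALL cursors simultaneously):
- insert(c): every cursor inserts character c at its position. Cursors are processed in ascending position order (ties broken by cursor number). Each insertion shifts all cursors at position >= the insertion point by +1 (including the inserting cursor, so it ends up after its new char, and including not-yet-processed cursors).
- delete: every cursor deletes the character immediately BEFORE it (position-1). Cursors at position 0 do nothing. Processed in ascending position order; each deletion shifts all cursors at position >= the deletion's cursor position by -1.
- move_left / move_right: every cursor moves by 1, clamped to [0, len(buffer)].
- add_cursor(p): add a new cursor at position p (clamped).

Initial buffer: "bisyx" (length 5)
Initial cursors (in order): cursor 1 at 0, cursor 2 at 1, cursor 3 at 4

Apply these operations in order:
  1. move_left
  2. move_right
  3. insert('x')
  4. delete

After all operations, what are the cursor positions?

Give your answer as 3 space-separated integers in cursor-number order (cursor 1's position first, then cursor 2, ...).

After op 1 (move_left): buffer="bisyx" (len 5), cursors c1@0 c2@0 c3@3, authorship .....
After op 2 (move_right): buffer="bisyx" (len 5), cursors c1@1 c2@1 c3@4, authorship .....
After op 3 (insert('x')): buffer="bxxisyxx" (len 8), cursors c1@3 c2@3 c3@7, authorship .12...3.
After op 4 (delete): buffer="bisyx" (len 5), cursors c1@1 c2@1 c3@4, authorship .....

Answer: 1 1 4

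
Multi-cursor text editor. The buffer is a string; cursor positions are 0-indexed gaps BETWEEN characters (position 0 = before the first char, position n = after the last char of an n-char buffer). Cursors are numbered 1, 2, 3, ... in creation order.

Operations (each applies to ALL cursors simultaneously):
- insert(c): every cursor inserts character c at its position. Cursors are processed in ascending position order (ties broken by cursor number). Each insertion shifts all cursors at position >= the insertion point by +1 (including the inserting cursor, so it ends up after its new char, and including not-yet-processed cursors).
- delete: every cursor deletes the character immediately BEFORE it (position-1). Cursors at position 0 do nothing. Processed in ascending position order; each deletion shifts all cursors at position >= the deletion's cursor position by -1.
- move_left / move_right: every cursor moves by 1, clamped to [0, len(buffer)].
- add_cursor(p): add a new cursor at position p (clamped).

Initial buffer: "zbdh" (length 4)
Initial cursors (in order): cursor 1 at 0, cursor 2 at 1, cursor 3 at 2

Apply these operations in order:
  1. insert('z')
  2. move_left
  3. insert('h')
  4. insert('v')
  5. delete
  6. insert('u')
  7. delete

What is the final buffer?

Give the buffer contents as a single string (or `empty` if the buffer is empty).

Answer: hzzhzbhzdh

Derivation:
After op 1 (insert('z')): buffer="zzzbzdh" (len 7), cursors c1@1 c2@3 c3@5, authorship 1.2.3..
After op 2 (move_left): buffer="zzzbzdh" (len 7), cursors c1@0 c2@2 c3@4, authorship 1.2.3..
After op 3 (insert('h')): buffer="hzzhzbhzdh" (len 10), cursors c1@1 c2@4 c3@7, authorship 11.22.33..
After op 4 (insert('v')): buffer="hvzzhvzbhvzdh" (len 13), cursors c1@2 c2@6 c3@10, authorship 111.222.333..
After op 5 (delete): buffer="hzzhzbhzdh" (len 10), cursors c1@1 c2@4 c3@7, authorship 11.22.33..
After op 6 (insert('u')): buffer="huzzhuzbhuzdh" (len 13), cursors c1@2 c2@6 c3@10, authorship 111.222.333..
After op 7 (delete): buffer="hzzhzbhzdh" (len 10), cursors c1@1 c2@4 c3@7, authorship 11.22.33..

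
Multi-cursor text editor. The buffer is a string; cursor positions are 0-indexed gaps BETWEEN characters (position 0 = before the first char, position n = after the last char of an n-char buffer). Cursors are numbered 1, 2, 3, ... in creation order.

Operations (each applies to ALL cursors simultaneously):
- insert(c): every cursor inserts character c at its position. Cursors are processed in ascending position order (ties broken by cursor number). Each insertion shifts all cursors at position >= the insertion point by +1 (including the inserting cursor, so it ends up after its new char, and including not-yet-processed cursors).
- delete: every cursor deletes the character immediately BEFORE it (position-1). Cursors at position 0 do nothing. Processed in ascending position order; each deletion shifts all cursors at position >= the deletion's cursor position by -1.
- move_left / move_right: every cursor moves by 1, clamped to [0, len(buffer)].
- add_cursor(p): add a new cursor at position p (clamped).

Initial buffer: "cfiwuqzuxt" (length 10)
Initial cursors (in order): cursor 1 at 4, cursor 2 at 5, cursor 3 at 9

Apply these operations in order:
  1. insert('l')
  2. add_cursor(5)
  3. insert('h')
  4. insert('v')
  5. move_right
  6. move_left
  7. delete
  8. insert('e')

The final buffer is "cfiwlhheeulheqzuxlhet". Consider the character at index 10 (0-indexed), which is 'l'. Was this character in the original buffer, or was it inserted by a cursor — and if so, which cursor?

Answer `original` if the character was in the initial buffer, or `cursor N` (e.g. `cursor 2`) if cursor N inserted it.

After op 1 (insert('l')): buffer="cfiwlulqzuxlt" (len 13), cursors c1@5 c2@7 c3@12, authorship ....1.2....3.
After op 2 (add_cursor(5)): buffer="cfiwlulqzuxlt" (len 13), cursors c1@5 c4@5 c2@7 c3@12, authorship ....1.2....3.
After op 3 (insert('h')): buffer="cfiwlhhulhqzuxlht" (len 17), cursors c1@7 c4@7 c2@10 c3@16, authorship ....114.22....33.
After op 4 (insert('v')): buffer="cfiwlhhvvulhvqzuxlhvt" (len 21), cursors c1@9 c4@9 c2@13 c3@20, authorship ....11414.222....333.
After op 5 (move_right): buffer="cfiwlhhvvulhvqzuxlhvt" (len 21), cursors c1@10 c4@10 c2@14 c3@21, authorship ....11414.222....333.
After op 6 (move_left): buffer="cfiwlhhvvulhvqzuxlhvt" (len 21), cursors c1@9 c4@9 c2@13 c3@20, authorship ....11414.222....333.
After op 7 (delete): buffer="cfiwlhhulhqzuxlht" (len 17), cursors c1@7 c4@7 c2@10 c3@16, authorship ....114.22....33.
After op 8 (insert('e')): buffer="cfiwlhheeulheqzuxlhet" (len 21), cursors c1@9 c4@9 c2@13 c3@20, authorship ....11414.222....333.
Authorship (.=original, N=cursor N): . . . . 1 1 4 1 4 . 2 2 2 . . . . 3 3 3 .
Index 10: author = 2

Answer: cursor 2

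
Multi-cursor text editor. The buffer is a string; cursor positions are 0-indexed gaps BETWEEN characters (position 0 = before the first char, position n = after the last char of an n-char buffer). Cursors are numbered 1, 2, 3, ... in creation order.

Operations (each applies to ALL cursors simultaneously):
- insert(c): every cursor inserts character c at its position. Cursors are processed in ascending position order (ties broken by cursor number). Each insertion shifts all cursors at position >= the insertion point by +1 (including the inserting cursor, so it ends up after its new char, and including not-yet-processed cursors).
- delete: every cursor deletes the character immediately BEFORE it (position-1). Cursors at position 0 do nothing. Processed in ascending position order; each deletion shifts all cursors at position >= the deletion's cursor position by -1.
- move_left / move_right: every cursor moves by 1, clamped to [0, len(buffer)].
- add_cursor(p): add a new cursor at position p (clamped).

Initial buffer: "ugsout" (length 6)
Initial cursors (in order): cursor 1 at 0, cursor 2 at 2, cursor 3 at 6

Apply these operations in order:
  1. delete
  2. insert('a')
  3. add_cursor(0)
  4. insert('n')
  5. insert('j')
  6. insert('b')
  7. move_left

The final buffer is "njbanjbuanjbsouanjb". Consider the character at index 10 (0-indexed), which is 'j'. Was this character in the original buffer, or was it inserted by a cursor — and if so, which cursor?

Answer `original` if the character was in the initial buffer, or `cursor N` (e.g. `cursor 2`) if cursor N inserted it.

After op 1 (delete): buffer="usou" (len 4), cursors c1@0 c2@1 c3@4, authorship ....
After op 2 (insert('a')): buffer="auasoua" (len 7), cursors c1@1 c2@3 c3@7, authorship 1.2...3
After op 3 (add_cursor(0)): buffer="auasoua" (len 7), cursors c4@0 c1@1 c2@3 c3@7, authorship 1.2...3
After op 4 (insert('n')): buffer="nanuansouan" (len 11), cursors c4@1 c1@3 c2@6 c3@11, authorship 411.22...33
After op 5 (insert('j')): buffer="njanjuanjsouanj" (len 15), cursors c4@2 c1@5 c2@9 c3@15, authorship 44111.222...333
After op 6 (insert('b')): buffer="njbanjbuanjbsouanjb" (len 19), cursors c4@3 c1@7 c2@12 c3@19, authorship 4441111.2222...3333
After op 7 (move_left): buffer="njbanjbuanjbsouanjb" (len 19), cursors c4@2 c1@6 c2@11 c3@18, authorship 4441111.2222...3333
Authorship (.=original, N=cursor N): 4 4 4 1 1 1 1 . 2 2 2 2 . . . 3 3 3 3
Index 10: author = 2

Answer: cursor 2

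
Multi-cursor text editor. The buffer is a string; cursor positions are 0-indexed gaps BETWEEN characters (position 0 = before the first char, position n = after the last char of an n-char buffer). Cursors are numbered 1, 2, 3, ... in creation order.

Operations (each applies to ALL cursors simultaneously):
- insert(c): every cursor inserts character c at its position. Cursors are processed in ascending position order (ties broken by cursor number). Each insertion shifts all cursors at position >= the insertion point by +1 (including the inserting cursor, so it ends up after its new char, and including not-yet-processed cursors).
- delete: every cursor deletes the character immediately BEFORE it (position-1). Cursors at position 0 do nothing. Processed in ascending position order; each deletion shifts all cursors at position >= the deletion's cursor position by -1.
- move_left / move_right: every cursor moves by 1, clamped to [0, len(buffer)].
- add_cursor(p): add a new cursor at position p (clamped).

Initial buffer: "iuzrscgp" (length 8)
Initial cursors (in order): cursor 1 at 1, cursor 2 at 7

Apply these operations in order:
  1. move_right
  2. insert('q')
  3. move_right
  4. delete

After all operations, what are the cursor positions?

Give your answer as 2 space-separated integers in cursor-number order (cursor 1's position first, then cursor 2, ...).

Answer: 3 8

Derivation:
After op 1 (move_right): buffer="iuzrscgp" (len 8), cursors c1@2 c2@8, authorship ........
After op 2 (insert('q')): buffer="iuqzrscgpq" (len 10), cursors c1@3 c2@10, authorship ..1......2
After op 3 (move_right): buffer="iuqzrscgpq" (len 10), cursors c1@4 c2@10, authorship ..1......2
After op 4 (delete): buffer="iuqrscgp" (len 8), cursors c1@3 c2@8, authorship ..1.....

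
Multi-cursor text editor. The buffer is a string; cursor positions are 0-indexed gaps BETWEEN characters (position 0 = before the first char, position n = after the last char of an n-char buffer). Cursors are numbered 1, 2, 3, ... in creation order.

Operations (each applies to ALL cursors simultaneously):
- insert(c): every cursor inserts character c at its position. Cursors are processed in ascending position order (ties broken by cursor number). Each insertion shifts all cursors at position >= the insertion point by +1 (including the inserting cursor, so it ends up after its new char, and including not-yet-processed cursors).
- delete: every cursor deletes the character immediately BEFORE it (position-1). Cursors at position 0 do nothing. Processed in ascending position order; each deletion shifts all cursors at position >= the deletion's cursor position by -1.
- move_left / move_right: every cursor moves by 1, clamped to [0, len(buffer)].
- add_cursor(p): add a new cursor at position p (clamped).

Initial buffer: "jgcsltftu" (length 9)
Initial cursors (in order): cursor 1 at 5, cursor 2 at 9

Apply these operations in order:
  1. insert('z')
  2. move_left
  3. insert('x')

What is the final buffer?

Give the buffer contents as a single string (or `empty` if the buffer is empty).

Answer: jgcslxztftuxz

Derivation:
After op 1 (insert('z')): buffer="jgcslztftuz" (len 11), cursors c1@6 c2@11, authorship .....1....2
After op 2 (move_left): buffer="jgcslztftuz" (len 11), cursors c1@5 c2@10, authorship .....1....2
After op 3 (insert('x')): buffer="jgcslxztftuxz" (len 13), cursors c1@6 c2@12, authorship .....11....22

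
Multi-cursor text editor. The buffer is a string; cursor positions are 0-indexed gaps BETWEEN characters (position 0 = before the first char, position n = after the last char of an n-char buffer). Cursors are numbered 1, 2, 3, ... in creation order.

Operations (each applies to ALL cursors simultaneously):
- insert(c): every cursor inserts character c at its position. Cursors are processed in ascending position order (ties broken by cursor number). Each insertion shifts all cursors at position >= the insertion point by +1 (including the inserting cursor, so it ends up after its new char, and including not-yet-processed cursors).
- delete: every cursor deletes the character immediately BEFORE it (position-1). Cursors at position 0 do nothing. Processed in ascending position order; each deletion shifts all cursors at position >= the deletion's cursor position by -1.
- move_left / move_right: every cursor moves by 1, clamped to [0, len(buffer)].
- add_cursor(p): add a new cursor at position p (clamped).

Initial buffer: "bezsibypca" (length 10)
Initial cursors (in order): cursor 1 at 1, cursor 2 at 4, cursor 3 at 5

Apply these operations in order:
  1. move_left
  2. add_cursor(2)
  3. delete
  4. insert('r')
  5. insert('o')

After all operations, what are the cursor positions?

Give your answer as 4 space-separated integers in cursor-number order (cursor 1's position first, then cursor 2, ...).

Answer: 2 9 9 9

Derivation:
After op 1 (move_left): buffer="bezsibypca" (len 10), cursors c1@0 c2@3 c3@4, authorship ..........
After op 2 (add_cursor(2)): buffer="bezsibypca" (len 10), cursors c1@0 c4@2 c2@3 c3@4, authorship ..........
After op 3 (delete): buffer="bibypca" (len 7), cursors c1@0 c2@1 c3@1 c4@1, authorship .......
After op 4 (insert('r')): buffer="rbrrribypca" (len 11), cursors c1@1 c2@5 c3@5 c4@5, authorship 1.234......
After op 5 (insert('o')): buffer="robrrroooibypca" (len 15), cursors c1@2 c2@9 c3@9 c4@9, authorship 11.234234......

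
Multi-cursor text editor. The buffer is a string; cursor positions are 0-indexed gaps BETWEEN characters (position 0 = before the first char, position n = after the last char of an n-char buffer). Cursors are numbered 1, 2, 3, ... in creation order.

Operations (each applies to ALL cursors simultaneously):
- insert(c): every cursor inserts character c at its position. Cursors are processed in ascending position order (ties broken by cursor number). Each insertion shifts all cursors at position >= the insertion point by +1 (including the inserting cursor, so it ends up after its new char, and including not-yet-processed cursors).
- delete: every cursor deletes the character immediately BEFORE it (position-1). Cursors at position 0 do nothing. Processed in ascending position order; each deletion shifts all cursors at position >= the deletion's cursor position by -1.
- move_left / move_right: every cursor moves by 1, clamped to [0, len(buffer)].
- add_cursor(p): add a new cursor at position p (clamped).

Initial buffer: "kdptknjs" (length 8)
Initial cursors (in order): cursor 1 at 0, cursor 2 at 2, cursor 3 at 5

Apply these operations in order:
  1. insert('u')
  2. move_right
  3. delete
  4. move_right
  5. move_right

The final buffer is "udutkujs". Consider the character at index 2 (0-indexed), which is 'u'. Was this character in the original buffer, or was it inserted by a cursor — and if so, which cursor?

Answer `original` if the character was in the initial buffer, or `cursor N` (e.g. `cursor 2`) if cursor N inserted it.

After op 1 (insert('u')): buffer="ukduptkunjs" (len 11), cursors c1@1 c2@4 c3@8, authorship 1..2...3...
After op 2 (move_right): buffer="ukduptkunjs" (len 11), cursors c1@2 c2@5 c3@9, authorship 1..2...3...
After op 3 (delete): buffer="udutkujs" (len 8), cursors c1@1 c2@3 c3@6, authorship 1.2..3..
After op 4 (move_right): buffer="udutkujs" (len 8), cursors c1@2 c2@4 c3@7, authorship 1.2..3..
After op 5 (move_right): buffer="udutkujs" (len 8), cursors c1@3 c2@5 c3@8, authorship 1.2..3..
Authorship (.=original, N=cursor N): 1 . 2 . . 3 . .
Index 2: author = 2

Answer: cursor 2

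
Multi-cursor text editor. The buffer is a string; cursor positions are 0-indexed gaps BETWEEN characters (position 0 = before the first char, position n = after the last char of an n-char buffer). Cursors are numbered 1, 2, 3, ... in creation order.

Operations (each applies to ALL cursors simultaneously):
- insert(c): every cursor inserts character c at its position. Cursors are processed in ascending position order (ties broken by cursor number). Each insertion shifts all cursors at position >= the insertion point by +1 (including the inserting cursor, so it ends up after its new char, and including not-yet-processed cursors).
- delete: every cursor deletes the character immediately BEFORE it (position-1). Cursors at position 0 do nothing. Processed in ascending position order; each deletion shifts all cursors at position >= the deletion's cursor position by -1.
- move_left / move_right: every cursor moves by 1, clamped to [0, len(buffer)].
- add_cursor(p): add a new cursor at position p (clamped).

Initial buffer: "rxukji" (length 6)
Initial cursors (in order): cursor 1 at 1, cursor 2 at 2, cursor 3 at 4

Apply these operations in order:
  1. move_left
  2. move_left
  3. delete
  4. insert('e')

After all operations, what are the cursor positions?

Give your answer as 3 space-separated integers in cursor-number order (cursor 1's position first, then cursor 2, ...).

After op 1 (move_left): buffer="rxukji" (len 6), cursors c1@0 c2@1 c3@3, authorship ......
After op 2 (move_left): buffer="rxukji" (len 6), cursors c1@0 c2@0 c3@2, authorship ......
After op 3 (delete): buffer="rukji" (len 5), cursors c1@0 c2@0 c3@1, authorship .....
After op 4 (insert('e')): buffer="eereukji" (len 8), cursors c1@2 c2@2 c3@4, authorship 12.3....

Answer: 2 2 4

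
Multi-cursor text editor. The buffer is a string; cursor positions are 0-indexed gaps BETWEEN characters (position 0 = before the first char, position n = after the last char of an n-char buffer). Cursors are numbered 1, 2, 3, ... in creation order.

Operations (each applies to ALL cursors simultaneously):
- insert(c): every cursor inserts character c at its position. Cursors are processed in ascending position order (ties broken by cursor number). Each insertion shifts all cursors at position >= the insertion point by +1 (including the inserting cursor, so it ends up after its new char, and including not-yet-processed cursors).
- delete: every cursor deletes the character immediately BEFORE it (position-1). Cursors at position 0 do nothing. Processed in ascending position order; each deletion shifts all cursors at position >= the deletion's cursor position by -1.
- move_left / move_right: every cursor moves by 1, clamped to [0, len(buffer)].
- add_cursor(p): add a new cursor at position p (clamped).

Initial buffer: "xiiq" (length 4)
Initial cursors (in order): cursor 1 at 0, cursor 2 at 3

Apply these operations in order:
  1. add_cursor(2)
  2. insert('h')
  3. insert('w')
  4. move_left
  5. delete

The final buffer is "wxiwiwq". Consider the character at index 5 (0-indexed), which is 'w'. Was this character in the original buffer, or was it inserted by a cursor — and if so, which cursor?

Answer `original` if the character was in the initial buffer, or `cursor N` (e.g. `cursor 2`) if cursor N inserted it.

After op 1 (add_cursor(2)): buffer="xiiq" (len 4), cursors c1@0 c3@2 c2@3, authorship ....
After op 2 (insert('h')): buffer="hxihihq" (len 7), cursors c1@1 c3@4 c2@6, authorship 1..3.2.
After op 3 (insert('w')): buffer="hwxihwihwq" (len 10), cursors c1@2 c3@6 c2@9, authorship 11..33.22.
After op 4 (move_left): buffer="hwxihwihwq" (len 10), cursors c1@1 c3@5 c2@8, authorship 11..33.22.
After op 5 (delete): buffer="wxiwiwq" (len 7), cursors c1@0 c3@3 c2@5, authorship 1..3.2.
Authorship (.=original, N=cursor N): 1 . . 3 . 2 .
Index 5: author = 2

Answer: cursor 2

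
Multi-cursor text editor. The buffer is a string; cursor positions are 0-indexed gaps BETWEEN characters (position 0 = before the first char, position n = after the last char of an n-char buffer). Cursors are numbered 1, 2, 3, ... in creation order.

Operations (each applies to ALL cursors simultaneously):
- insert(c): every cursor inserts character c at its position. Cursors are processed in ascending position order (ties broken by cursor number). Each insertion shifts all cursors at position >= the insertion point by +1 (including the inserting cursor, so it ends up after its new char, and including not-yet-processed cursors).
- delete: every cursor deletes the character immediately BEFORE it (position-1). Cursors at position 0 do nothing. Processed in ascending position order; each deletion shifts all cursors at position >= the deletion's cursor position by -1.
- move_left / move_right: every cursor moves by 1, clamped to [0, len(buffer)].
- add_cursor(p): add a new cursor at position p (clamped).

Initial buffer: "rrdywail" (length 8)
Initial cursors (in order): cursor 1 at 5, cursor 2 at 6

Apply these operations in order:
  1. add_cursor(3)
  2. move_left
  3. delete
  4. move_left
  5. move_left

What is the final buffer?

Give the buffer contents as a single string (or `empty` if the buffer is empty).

After op 1 (add_cursor(3)): buffer="rrdywail" (len 8), cursors c3@3 c1@5 c2@6, authorship ........
After op 2 (move_left): buffer="rrdywail" (len 8), cursors c3@2 c1@4 c2@5, authorship ........
After op 3 (delete): buffer="rdail" (len 5), cursors c3@1 c1@2 c2@2, authorship .....
After op 4 (move_left): buffer="rdail" (len 5), cursors c3@0 c1@1 c2@1, authorship .....
After op 5 (move_left): buffer="rdail" (len 5), cursors c1@0 c2@0 c3@0, authorship .....

Answer: rdail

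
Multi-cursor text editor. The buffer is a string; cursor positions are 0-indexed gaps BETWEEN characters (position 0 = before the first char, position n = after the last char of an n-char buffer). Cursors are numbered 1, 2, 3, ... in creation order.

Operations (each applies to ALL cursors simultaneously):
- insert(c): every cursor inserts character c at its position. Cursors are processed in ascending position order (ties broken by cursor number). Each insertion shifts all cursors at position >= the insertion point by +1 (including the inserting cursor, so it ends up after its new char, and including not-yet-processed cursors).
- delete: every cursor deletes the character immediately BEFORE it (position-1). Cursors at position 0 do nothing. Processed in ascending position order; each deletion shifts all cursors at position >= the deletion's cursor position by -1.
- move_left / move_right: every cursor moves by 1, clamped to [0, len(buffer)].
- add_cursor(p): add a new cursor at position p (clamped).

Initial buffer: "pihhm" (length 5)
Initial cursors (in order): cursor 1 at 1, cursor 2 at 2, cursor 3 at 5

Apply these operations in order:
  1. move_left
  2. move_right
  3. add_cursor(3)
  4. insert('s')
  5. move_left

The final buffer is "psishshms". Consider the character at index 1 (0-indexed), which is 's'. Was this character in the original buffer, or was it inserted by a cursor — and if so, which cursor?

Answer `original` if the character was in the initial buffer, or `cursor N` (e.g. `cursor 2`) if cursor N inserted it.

Answer: cursor 1

Derivation:
After op 1 (move_left): buffer="pihhm" (len 5), cursors c1@0 c2@1 c3@4, authorship .....
After op 2 (move_right): buffer="pihhm" (len 5), cursors c1@1 c2@2 c3@5, authorship .....
After op 3 (add_cursor(3)): buffer="pihhm" (len 5), cursors c1@1 c2@2 c4@3 c3@5, authorship .....
After op 4 (insert('s')): buffer="psishshms" (len 9), cursors c1@2 c2@4 c4@6 c3@9, authorship .1.2.4..3
After op 5 (move_left): buffer="psishshms" (len 9), cursors c1@1 c2@3 c4@5 c3@8, authorship .1.2.4..3
Authorship (.=original, N=cursor N): . 1 . 2 . 4 . . 3
Index 1: author = 1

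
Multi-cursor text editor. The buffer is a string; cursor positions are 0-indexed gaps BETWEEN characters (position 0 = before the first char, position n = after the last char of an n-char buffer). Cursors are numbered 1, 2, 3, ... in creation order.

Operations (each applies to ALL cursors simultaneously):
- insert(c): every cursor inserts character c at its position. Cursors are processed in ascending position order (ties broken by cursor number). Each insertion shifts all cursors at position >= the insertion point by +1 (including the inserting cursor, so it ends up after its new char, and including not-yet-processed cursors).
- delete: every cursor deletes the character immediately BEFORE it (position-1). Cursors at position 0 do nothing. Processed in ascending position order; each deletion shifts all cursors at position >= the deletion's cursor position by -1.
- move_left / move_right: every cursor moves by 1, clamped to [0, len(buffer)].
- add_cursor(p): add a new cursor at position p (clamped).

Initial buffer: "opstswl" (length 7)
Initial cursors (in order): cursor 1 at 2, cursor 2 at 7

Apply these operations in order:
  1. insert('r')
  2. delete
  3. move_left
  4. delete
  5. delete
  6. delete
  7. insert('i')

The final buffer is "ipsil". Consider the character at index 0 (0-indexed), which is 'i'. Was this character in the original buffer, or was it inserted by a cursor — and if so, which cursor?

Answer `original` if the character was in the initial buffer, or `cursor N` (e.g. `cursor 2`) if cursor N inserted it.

Answer: cursor 1

Derivation:
After op 1 (insert('r')): buffer="oprstswlr" (len 9), cursors c1@3 c2@9, authorship ..1.....2
After op 2 (delete): buffer="opstswl" (len 7), cursors c1@2 c2@7, authorship .......
After op 3 (move_left): buffer="opstswl" (len 7), cursors c1@1 c2@6, authorship .......
After op 4 (delete): buffer="pstsl" (len 5), cursors c1@0 c2@4, authorship .....
After op 5 (delete): buffer="pstl" (len 4), cursors c1@0 c2@3, authorship ....
After op 6 (delete): buffer="psl" (len 3), cursors c1@0 c2@2, authorship ...
After op 7 (insert('i')): buffer="ipsil" (len 5), cursors c1@1 c2@4, authorship 1..2.
Authorship (.=original, N=cursor N): 1 . . 2 .
Index 0: author = 1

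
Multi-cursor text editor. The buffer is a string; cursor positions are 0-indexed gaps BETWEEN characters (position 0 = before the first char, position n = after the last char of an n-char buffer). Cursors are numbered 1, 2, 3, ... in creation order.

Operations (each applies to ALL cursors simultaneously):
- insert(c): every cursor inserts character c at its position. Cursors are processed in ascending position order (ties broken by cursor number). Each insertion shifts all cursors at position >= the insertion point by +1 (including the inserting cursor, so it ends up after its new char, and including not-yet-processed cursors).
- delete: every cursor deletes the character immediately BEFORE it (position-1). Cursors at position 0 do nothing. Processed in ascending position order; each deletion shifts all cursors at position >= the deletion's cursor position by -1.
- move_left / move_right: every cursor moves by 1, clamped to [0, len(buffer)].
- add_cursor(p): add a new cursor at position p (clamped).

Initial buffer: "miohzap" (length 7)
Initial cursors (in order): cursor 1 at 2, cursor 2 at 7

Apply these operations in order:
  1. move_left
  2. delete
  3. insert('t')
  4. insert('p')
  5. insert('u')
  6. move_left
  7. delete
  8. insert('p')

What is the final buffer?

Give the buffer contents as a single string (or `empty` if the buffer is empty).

After op 1 (move_left): buffer="miohzap" (len 7), cursors c1@1 c2@6, authorship .......
After op 2 (delete): buffer="iohzp" (len 5), cursors c1@0 c2@4, authorship .....
After op 3 (insert('t')): buffer="tiohztp" (len 7), cursors c1@1 c2@6, authorship 1....2.
After op 4 (insert('p')): buffer="tpiohztpp" (len 9), cursors c1@2 c2@8, authorship 11....22.
After op 5 (insert('u')): buffer="tpuiohztpup" (len 11), cursors c1@3 c2@10, authorship 111....222.
After op 6 (move_left): buffer="tpuiohztpup" (len 11), cursors c1@2 c2@9, authorship 111....222.
After op 7 (delete): buffer="tuiohztup" (len 9), cursors c1@1 c2@7, authorship 11....22.
After op 8 (insert('p')): buffer="tpuiohztpup" (len 11), cursors c1@2 c2@9, authorship 111....222.

Answer: tpuiohztpup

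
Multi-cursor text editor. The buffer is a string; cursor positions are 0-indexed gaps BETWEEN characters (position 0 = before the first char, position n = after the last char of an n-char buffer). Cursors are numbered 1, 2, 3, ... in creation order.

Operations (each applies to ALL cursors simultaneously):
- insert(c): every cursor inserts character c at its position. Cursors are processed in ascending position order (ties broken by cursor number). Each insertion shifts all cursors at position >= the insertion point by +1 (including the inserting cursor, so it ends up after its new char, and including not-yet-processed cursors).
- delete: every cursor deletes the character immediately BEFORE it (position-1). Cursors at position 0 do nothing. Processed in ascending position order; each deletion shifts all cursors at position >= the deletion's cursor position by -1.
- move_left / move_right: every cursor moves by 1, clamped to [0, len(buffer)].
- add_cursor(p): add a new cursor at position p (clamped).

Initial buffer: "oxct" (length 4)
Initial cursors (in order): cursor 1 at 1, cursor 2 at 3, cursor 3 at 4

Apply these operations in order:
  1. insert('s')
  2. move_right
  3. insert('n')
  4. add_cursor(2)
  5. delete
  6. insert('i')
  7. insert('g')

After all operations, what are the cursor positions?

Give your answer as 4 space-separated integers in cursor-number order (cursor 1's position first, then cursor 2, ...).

After op 1 (insert('s')): buffer="osxcsts" (len 7), cursors c1@2 c2@5 c3@7, authorship .1..2.3
After op 2 (move_right): buffer="osxcsts" (len 7), cursors c1@3 c2@6 c3@7, authorship .1..2.3
After op 3 (insert('n')): buffer="osxncstnsn" (len 10), cursors c1@4 c2@8 c3@10, authorship .1.1.2.233
After op 4 (add_cursor(2)): buffer="osxncstnsn" (len 10), cursors c4@2 c1@4 c2@8 c3@10, authorship .1.1.2.233
After op 5 (delete): buffer="oxcsts" (len 6), cursors c4@1 c1@2 c2@5 c3@6, authorship ...2.3
After op 6 (insert('i')): buffer="oixicstisi" (len 10), cursors c4@2 c1@4 c2@8 c3@10, authorship .4.1.2.233
After op 7 (insert('g')): buffer="oigxigcstigsig" (len 14), cursors c4@3 c1@6 c2@11 c3@14, authorship .44.11.2.22333

Answer: 6 11 14 3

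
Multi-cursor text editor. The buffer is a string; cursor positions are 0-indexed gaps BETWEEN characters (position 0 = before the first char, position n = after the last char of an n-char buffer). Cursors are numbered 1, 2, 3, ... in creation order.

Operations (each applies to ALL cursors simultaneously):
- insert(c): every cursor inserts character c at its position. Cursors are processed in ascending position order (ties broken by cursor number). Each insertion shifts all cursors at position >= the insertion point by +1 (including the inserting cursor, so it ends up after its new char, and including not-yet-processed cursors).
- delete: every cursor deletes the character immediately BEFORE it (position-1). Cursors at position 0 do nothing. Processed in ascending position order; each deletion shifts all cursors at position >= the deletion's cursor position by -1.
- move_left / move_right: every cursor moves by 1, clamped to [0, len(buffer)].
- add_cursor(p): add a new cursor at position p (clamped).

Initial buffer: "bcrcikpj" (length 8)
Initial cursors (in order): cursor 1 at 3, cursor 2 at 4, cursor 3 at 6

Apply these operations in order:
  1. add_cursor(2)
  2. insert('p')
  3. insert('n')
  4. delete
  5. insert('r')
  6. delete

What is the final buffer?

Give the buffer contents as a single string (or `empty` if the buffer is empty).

After op 1 (add_cursor(2)): buffer="bcrcikpj" (len 8), cursors c4@2 c1@3 c2@4 c3@6, authorship ........
After op 2 (insert('p')): buffer="bcprpcpikppj" (len 12), cursors c4@3 c1@5 c2@7 c3@10, authorship ..4.1.2..3..
After op 3 (insert('n')): buffer="bcpnrpncpnikpnpj" (len 16), cursors c4@4 c1@7 c2@10 c3@14, authorship ..44.11.22..33..
After op 4 (delete): buffer="bcprpcpikppj" (len 12), cursors c4@3 c1@5 c2@7 c3@10, authorship ..4.1.2..3..
After op 5 (insert('r')): buffer="bcprrprcprikprpj" (len 16), cursors c4@4 c1@7 c2@10 c3@14, authorship ..44.11.22..33..
After op 6 (delete): buffer="bcprpcpikppj" (len 12), cursors c4@3 c1@5 c2@7 c3@10, authorship ..4.1.2..3..

Answer: bcprpcpikppj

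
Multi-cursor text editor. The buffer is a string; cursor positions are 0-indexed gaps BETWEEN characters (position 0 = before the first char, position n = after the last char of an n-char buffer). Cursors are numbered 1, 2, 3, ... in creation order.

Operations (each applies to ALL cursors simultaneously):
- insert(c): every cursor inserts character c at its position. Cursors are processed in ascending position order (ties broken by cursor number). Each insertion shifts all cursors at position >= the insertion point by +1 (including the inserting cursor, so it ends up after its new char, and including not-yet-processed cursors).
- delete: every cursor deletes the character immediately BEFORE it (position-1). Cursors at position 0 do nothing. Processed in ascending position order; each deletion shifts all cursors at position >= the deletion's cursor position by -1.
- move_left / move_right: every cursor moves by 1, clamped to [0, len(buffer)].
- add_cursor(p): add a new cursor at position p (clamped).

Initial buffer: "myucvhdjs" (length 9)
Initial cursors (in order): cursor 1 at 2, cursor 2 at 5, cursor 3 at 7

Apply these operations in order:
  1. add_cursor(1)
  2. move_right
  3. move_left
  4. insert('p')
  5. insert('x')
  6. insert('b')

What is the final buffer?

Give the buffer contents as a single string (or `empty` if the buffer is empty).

After op 1 (add_cursor(1)): buffer="myucvhdjs" (len 9), cursors c4@1 c1@2 c2@5 c3@7, authorship .........
After op 2 (move_right): buffer="myucvhdjs" (len 9), cursors c4@2 c1@3 c2@6 c3@8, authorship .........
After op 3 (move_left): buffer="myucvhdjs" (len 9), cursors c4@1 c1@2 c2@5 c3@7, authorship .........
After op 4 (insert('p')): buffer="mpypucvphdpjs" (len 13), cursors c4@2 c1@4 c2@8 c3@11, authorship .4.1...2..3..
After op 5 (insert('x')): buffer="mpxypxucvpxhdpxjs" (len 17), cursors c4@3 c1@6 c2@11 c3@15, authorship .44.11...22..33..
After op 6 (insert('b')): buffer="mpxbypxbucvpxbhdpxbjs" (len 21), cursors c4@4 c1@8 c2@14 c3@19, authorship .444.111...222..333..

Answer: mpxbypxbucvpxbhdpxbjs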